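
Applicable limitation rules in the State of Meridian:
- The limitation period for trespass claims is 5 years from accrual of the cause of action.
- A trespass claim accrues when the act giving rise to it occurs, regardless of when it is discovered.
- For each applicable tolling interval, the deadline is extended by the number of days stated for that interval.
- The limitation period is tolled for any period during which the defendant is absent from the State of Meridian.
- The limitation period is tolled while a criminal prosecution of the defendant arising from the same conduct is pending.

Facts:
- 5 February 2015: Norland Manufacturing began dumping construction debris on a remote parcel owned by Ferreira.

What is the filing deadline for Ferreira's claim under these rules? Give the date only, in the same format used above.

5 February 2020

The claim accrued on 5 February 2015, when the wrongful act occurred.
Adding the 5 years base period to 5 February 2015 gives a deadline of 5 February 2020, before any tolling.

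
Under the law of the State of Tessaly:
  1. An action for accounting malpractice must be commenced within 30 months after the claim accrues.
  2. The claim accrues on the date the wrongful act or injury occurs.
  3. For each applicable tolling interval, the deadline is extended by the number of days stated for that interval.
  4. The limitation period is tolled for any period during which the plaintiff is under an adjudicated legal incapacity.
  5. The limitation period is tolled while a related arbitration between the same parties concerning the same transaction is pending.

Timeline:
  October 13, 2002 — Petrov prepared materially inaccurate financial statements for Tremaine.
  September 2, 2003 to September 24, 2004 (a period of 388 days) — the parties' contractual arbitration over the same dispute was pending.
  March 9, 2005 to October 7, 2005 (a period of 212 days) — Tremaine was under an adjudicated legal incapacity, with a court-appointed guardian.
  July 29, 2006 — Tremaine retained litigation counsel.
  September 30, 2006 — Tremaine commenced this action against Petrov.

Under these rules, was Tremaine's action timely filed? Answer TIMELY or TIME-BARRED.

The claim accrued on October 13, 2002, when the wrongful act occurred.
Adding the 30 months base period to October 13, 2002 gives a deadline of April 13, 2005, before any tolling.
The period was tolled for 388 days by the pending related arbitration (September 2, 2003 to September 24, 2004), pushing the deadline to May 6, 2006.
The plaintiff's legal incapacity from March 9, 2005 to October 7, 2005 tolled the period for 212 days, extending the deadline to December 4, 2006.
Nothing else in the chronology tolls or restarts the period.
Filing on September 30, 2006 beat the December 4, 2006 deadline — the action is timely.

TIMELY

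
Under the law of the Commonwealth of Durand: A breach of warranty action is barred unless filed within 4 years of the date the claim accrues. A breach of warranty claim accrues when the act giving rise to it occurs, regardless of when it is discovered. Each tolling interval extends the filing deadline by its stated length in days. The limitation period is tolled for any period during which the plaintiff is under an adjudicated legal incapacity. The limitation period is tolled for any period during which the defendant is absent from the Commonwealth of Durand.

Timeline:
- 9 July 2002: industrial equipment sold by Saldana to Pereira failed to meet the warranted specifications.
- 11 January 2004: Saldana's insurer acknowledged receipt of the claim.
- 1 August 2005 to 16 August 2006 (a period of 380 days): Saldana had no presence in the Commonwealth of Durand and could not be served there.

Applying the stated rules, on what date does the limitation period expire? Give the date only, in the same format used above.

24 July 2007

The claim accrued on 9 July 2002, the date of the act.
4 years from 9 July 2002 is 9 July 2006.
The period was tolled for 380 days by the defendant's absence from the jurisdiction (1 August 2005 to 16 August 2006), pushing the deadline to 24 July 2007.
The other events in the timeline have no effect on the limitation period under the stated rules.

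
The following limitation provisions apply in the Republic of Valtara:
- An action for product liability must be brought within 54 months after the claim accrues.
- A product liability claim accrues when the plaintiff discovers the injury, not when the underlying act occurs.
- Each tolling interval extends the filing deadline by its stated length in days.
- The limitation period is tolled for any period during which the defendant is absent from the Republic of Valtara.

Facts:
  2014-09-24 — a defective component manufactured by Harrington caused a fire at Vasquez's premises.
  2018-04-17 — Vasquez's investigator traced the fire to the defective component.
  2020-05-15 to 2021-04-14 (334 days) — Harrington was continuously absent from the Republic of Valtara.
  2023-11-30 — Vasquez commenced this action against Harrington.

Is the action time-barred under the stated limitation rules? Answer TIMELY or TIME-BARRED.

TIME-BARRED

Accrual is tied to discovery, so the period began on 2018-04-17 rather than on 2014-09-24 when the act occurred.
Adding the 54 months base period to 2018-04-17 gives a deadline of 2022-10-17, before any tolling.
Because the defendant's absence from the jurisdiction ran from 2020-05-15 to 2021-04-14, the deadline is extended by 334 days to 2023-09-16.
Filing on 2023-11-30 missed the 2023-09-16 deadline — the action is time-barred.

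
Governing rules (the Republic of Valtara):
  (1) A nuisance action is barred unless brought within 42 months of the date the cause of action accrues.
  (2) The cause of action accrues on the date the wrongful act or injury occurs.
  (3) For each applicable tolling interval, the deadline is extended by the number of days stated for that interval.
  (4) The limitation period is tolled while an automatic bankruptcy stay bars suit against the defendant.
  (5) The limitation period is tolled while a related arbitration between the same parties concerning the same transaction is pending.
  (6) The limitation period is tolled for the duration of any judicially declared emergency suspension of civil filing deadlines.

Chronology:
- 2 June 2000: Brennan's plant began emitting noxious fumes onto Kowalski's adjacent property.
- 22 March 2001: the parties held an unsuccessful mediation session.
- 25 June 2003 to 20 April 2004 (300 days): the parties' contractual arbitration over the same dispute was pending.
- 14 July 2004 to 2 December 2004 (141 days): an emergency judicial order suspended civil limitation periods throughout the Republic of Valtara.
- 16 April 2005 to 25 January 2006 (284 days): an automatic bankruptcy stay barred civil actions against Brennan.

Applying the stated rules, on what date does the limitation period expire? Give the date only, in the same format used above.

15 February 2005

The claim accrued on 2 June 2000, when the wrongful act occurred.
42 months from 2 June 2000 is 2 December 2003.
Because the pending related arbitration ran from 25 June 2003 to 20 April 2004, the deadline is extended by 300 days to 27 September 2004.
The emergency suspension of filing deadlines from 14 July 2004 to 2 December 2004 tolled the period for 141 days, extending the deadline to 15 February 2005.
The automatic bankruptcy stay from 16 April 2005 to 25 January 2006 began after the period had already run on 15 February 2005, so it has no tolling effect.
Nothing else in the chronology tolls or restarts the period.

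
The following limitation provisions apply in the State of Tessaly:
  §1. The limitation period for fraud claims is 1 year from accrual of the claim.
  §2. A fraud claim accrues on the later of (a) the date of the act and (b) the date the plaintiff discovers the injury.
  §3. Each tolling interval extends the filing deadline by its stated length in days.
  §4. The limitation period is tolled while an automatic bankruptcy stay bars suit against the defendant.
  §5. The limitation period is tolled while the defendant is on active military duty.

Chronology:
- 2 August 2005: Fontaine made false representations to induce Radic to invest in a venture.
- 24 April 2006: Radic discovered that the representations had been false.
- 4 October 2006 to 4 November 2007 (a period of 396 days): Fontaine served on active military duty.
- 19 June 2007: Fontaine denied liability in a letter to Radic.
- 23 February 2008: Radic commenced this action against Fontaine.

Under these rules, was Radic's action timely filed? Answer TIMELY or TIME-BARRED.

Because discovery on 24 April 2006 post-dates the 2 August 2005 act, accrual under the later-of rule falls on 24 April 2006.
Adding the 1 year base period to 24 April 2006 gives a deadline of 24 April 2007, before any tolling.
The period was tolled for 396 days by the defendant's active military service (4 October 2006 to 4 November 2007), pushing the deadline to 24 May 2008.
The other events in the timeline have no effect on the limitation period under the stated rules.
Filing on 23 February 2008 beat the 24 May 2008 deadline — the action is timely.

TIMELY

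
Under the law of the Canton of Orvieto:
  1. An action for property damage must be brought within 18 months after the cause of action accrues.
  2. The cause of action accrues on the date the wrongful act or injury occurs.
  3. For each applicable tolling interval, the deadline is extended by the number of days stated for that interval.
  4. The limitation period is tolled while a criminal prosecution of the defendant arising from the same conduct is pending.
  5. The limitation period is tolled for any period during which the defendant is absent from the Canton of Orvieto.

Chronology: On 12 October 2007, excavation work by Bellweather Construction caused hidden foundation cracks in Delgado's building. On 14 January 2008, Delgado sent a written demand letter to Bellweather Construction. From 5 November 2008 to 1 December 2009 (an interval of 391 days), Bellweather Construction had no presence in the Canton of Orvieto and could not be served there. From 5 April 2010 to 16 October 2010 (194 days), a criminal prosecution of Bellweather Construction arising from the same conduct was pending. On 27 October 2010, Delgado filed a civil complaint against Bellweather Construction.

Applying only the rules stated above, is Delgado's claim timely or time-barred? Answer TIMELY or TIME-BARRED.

The claim accrued on 12 October 2007, when the wrongful act occurred.
18 months from 12 October 2007 is 12 April 2009.
Because the defendant's absence from the jurisdiction ran from 5 November 2008 to 1 December 2009, the deadline is extended by 391 days to 8 May 2010.
The period was tolled for 194 days by the pending criminal prosecution (5 April 2010 to 16 October 2010), pushing the deadline to 18 November 2010.
The other events in the timeline have no effect on the limitation period under the stated rules.
The 27 October 2010 filing precedes the 18 November 2010 deadline; the claim is timely.

TIMELY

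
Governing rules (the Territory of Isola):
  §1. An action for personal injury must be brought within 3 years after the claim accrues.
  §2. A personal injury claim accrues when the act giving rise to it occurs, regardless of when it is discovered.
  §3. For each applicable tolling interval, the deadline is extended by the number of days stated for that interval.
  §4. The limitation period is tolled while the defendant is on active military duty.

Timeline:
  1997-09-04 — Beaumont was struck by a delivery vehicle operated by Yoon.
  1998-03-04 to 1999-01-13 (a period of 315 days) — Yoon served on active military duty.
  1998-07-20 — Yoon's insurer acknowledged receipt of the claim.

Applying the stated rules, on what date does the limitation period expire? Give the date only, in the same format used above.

The limitation period began to run on 1997-09-04.
Adding the 3 years base period to 1997-09-04 gives a deadline of 2000-09-04, before any tolling.
Because the defendant's active military service ran from 1998-03-04 to 1999-01-13, the deadline is extended by 315 days to 2001-07-16.
The other events in the timeline have no effect on the limitation period under the stated rules.

2001-07-16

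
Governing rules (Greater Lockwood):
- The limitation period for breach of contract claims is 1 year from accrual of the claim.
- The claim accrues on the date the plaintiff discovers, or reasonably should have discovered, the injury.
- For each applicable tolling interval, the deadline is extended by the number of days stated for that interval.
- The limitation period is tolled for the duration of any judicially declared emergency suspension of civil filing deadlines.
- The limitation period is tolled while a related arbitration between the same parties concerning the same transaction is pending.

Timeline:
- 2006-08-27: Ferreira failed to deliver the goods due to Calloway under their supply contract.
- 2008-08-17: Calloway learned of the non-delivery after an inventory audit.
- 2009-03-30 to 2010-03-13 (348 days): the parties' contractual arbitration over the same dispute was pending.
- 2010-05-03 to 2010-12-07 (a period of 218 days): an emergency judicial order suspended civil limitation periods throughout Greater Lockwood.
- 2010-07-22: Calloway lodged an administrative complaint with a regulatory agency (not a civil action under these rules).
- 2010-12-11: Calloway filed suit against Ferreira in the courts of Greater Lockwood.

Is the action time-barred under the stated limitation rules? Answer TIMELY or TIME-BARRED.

TIMELY

Accrual is tied to discovery, so the period began on 2008-08-17 rather than on 2006-08-27 when the act occurred.
Adding the 1 year base period to 2008-08-17 gives a deadline of 2009-08-17, before any tolling.
Because the pending related arbitration ran from 2009-03-30 to 2010-03-13, the deadline is extended by 348 days to 2010-07-31.
The period was tolled for 218 days by the emergency suspension of filing deadlines (2010-05-03 to 2010-12-07), pushing the deadline to 2011-03-06.
None of the other events listed affects the running of the period under the stated rules.
Calloway filed on 2010-12-11, before the 2011-03-06 deadline, so the action is timely.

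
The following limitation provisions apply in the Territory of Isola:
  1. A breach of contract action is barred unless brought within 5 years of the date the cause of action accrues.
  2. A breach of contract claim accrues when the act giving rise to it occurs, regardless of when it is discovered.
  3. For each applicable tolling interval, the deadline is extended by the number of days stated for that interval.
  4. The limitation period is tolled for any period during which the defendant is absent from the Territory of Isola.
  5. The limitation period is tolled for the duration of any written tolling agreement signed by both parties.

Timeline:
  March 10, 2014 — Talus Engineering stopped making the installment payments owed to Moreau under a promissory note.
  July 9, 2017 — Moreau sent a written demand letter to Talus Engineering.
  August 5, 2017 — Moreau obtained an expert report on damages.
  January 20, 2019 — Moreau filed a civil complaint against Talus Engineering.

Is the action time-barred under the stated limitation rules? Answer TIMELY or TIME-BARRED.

The limitation period began to run on March 10, 2014.
5 years from March 10, 2014 is March 10, 2019.
The other events in the timeline have no effect on the limitation period under the stated rules.
Filing on January 20, 2019 beat the March 10, 2019 deadline — the action is timely.

TIMELY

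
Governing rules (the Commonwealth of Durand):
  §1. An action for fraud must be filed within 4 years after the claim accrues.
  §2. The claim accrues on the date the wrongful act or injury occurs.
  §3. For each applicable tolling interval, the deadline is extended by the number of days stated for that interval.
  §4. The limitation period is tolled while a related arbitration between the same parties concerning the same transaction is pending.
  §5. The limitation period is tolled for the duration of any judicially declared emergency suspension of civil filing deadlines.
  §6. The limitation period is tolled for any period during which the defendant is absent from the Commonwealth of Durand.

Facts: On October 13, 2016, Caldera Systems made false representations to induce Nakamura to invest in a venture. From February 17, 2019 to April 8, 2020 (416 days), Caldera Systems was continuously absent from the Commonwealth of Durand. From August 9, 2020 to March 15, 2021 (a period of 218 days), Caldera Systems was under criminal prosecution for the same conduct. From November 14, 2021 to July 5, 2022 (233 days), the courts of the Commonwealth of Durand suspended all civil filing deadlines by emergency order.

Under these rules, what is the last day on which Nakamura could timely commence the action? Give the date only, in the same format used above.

July 24, 2022

The claim accrued on October 13, 2016, when the wrongful act occurred.
4 years from October 13, 2016 is October 13, 2020.
Because the defendant's absence from the jurisdiction ran from February 17, 2019 to April 8, 2020, the deadline is extended by 416 days to December 3, 2021.
The period was tolled for 233 days by the emergency suspension of filing deadlines (November 14, 2021 to July 5, 2022), pushing the deadline to July 24, 2022.
No stated provision tolls the period for a criminal prosecution, so the interval from August 9, 2020 to March 15, 2021 has no effect on the deadline.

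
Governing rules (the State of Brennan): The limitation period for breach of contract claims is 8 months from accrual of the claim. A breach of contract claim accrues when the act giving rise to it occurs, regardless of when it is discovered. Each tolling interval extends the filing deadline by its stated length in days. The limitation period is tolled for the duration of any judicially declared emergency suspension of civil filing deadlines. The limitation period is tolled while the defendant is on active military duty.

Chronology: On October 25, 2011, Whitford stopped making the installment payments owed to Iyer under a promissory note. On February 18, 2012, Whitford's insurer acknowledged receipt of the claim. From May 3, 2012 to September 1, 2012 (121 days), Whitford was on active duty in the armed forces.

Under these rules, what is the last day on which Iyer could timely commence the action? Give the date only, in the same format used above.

The limitation period began to run on October 25, 2011.
The untolled deadline — 8 months after October 25, 2011 — is June 25, 2012.
The defendant's active military service from May 3, 2012 to September 1, 2012 tolled the period for 121 days, extending the deadline to October 24, 2012.
None of the other events listed affects the running of the period under the stated rules.

October 24, 2012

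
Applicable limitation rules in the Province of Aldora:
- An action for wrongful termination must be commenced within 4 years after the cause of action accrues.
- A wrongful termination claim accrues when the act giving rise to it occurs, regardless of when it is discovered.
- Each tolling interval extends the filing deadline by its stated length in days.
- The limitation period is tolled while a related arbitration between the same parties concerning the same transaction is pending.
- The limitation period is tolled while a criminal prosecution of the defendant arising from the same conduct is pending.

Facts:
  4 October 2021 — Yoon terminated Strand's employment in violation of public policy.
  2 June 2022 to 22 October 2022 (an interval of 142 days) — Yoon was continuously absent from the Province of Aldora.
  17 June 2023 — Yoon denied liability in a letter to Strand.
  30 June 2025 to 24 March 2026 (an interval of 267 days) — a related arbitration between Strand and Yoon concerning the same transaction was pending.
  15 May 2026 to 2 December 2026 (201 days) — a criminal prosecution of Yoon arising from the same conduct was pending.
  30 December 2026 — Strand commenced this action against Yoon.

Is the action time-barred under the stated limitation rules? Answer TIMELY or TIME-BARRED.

TIMELY

The claim accrued on 4 October 2021, when the wrongful act occurred.
Adding the 4 years base period to 4 October 2021 gives a deadline of 4 October 2025, before any tolling.
Because the pending related arbitration ran from 30 June 2025 to 24 March 2026, the deadline is extended by 267 days to 28 June 2026.
The period was tolled for 201 days by the pending criminal prosecution (15 May 2026 to 2 December 2026), pushing the deadline to 15 January 2027.
Although the defendant's absence ran from 2 June 2022 to 22 October 2022, the stated rules do not make that a tolling event, so it is disregarded.
None of the other events listed affects the running of the period under the stated rules.
Strand filed on 30 December 2026, before the 15 January 2027 deadline, so the action is timely.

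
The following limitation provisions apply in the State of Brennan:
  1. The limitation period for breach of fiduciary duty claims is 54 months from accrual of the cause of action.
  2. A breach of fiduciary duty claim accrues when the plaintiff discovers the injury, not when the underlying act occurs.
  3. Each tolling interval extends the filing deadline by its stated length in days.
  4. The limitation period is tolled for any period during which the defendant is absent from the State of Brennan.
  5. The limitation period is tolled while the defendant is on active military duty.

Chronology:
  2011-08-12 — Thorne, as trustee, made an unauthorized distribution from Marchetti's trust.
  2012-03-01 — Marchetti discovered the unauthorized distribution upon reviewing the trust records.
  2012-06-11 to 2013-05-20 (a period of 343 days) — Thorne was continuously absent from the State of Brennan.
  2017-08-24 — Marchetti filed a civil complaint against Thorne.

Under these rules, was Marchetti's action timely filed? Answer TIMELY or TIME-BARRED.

Under the discovery rule, the claim accrued on 2012-03-01, when Marchetti discovered the injury — not on the 2011-08-12 date of the underlying act.
54 months from 2012-03-01 is 2016-09-01.
Because the defendant's absence from the jurisdiction ran from 2012-06-11 to 2013-05-20, the deadline is extended by 343 days to 2017-08-10.
The 2017-08-24 filing falls after the 2017-08-10 deadline; the claim is time-barred.

TIME-BARRED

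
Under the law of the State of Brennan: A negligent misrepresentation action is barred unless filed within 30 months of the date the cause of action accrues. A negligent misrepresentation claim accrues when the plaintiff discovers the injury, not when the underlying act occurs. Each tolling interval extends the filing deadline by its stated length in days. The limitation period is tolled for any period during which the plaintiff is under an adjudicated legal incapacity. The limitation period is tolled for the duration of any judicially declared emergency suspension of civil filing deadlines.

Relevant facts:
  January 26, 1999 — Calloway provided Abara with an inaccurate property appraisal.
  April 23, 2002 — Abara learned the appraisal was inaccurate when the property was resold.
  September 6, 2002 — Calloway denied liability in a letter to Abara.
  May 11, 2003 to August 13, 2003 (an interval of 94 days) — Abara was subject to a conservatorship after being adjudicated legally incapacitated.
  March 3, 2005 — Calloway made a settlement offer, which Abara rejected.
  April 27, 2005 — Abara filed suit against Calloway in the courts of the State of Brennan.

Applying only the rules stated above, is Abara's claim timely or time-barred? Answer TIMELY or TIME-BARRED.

TIME-BARRED

The claim did not accrue until Abara discovered the injury on April 23, 2002; the January 26, 1999 act date does not start the clock under the stated rule.
The untolled deadline — 30 months after April 23, 2002 — is October 23, 2004.
The period was tolled for 94 days by the plaintiff's legal incapacity (May 11, 2003 to August 13, 2003), pushing the deadline to January 25, 2005.
Nothing else in the chronology tolls or restarts the period.
Filing on April 27, 2005 missed the January 25, 2005 deadline — the action is time-barred.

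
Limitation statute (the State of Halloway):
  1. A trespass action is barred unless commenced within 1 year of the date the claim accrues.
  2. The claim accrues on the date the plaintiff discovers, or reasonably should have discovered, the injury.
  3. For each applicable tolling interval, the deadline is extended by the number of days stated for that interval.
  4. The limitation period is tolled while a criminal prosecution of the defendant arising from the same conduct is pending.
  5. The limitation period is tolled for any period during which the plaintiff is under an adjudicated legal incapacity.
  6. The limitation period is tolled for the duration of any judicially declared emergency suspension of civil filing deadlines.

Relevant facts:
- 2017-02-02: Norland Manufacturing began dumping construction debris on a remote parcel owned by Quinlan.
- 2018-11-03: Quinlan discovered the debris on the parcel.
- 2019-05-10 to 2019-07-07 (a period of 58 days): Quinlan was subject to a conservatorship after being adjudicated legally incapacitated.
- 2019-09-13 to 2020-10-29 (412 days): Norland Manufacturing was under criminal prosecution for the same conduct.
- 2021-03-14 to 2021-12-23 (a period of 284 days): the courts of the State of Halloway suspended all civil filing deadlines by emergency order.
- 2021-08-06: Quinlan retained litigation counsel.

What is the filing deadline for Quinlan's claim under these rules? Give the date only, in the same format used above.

The claim did not accrue until Quinlan discovered the injury on 2018-11-03; the 2017-02-02 act date does not start the clock under the stated rule.
The untolled deadline — 1 year after 2018-11-03 — is 2019-11-03.
The plaintiff's legal incapacity from 2019-05-10 to 2019-07-07 tolled the period for 58 days, extending the deadline to 2019-12-31.
The pending criminal prosecution from 2019-09-13 to 2020-10-29 tolled the period for 412 days, extending the deadline to 2021-02-15.
The emergency suspension of filing deadlines from 2021-03-14 to 2021-12-23 began after the period had already run on 2021-02-15, so it has no tolling effect.
None of the other events listed affects the running of the period under the stated rules.

2021-02-15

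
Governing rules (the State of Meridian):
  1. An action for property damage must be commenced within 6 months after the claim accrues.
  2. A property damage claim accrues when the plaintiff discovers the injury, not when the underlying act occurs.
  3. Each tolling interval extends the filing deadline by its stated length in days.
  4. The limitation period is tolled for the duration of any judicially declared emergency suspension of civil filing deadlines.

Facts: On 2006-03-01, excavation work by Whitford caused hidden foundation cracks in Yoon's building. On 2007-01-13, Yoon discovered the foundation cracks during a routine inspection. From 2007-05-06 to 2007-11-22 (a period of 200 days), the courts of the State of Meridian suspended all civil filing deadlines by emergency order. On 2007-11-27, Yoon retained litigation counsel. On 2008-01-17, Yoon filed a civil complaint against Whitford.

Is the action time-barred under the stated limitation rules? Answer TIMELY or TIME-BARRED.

TIMELY

The claim did not accrue until Yoon discovered the injury on 2007-01-13; the 2006-03-01 act date does not start the clock under the stated rule.
The untolled deadline — 6 months after 2007-01-13 — is 2007-07-13.
Because the emergency suspension of filing deadlines ran from 2007-05-06 to 2007-11-22, the deadline is extended by 200 days to 2008-01-29.
The other events in the timeline have no effect on the limitation period under the stated rules.
Filing on 2008-01-17 beat the 2008-01-29 deadline — the action is timely.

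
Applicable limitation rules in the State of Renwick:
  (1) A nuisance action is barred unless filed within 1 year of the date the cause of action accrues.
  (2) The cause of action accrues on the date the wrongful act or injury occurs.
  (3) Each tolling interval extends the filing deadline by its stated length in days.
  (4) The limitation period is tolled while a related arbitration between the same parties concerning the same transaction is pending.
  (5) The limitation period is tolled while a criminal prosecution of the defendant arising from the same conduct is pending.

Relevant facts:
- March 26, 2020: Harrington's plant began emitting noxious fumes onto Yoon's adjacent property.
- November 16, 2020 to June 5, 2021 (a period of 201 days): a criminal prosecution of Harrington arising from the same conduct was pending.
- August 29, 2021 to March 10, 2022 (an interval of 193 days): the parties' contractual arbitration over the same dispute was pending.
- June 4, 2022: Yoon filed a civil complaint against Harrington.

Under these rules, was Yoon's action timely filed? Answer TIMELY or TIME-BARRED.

TIME-BARRED

The claim accrued on March 26, 2020, when the wrongful act occurred.
1 year from March 26, 2020 is March 26, 2021.
The period was tolled for 201 days by the pending criminal prosecution (November 16, 2020 to June 5, 2021), pushing the deadline to October 13, 2021.
The pending related arbitration from August 29, 2021 to March 10, 2022 tolled the period for 193 days, extending the deadline to April 24, 2022.
Filing on June 4, 2022 missed the April 24, 2022 deadline — the action is time-barred.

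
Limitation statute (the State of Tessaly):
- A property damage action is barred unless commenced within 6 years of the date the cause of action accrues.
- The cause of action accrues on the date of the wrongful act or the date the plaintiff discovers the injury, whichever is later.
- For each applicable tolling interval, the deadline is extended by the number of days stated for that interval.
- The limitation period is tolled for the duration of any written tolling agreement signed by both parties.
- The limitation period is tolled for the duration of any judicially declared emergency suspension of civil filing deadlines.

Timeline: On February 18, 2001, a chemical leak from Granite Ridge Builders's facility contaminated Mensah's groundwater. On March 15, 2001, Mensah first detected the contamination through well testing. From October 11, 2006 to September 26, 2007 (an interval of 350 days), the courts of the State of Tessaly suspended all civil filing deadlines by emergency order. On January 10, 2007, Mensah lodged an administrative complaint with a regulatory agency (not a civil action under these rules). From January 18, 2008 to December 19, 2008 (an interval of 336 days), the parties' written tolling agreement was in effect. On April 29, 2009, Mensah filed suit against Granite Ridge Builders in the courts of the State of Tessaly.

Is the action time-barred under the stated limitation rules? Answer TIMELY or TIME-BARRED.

Because discovery on March 15, 2001 post-dates the February 18, 2001 act, accrual under the later-of rule falls on March 15, 2001.
6 years from March 15, 2001 is March 15, 2007.
The emergency suspension of filing deadlines from October 11, 2006 to September 26, 2007 tolled the period for 350 days, extending the deadline to February 28, 2008.
Because the written tolling agreement ran from January 18, 2008 to December 19, 2008, the deadline is extended by 336 days to January 29, 2009.
None of the other events listed affects the running of the period under the stated rules.
Filing on April 29, 2009 missed the January 29, 2009 deadline — the action is time-barred.

TIME-BARRED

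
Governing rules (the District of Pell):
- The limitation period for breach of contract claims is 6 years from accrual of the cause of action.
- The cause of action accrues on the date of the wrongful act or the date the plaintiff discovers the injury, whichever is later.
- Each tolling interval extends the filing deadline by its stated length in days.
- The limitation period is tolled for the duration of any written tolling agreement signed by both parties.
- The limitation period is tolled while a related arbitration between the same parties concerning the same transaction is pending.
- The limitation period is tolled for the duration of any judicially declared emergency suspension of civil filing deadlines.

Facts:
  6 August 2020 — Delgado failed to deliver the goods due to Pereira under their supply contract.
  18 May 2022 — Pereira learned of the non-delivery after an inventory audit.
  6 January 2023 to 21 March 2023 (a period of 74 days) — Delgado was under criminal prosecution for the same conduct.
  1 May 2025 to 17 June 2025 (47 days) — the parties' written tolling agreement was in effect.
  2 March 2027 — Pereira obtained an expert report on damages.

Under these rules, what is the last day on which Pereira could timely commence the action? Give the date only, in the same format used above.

Taking the later of the act (6 August 2020) and discovery (18 May 2022), the claim accrued on 18 May 2022.
The untolled deadline — 6 years after 18 May 2022 — is 18 May 2028.
The written tolling agreement from 1 May 2025 to 17 June 2025 tolled the period for 47 days, extending the deadline to 4 July 2028.
Although a criminal prosecution ran from 6 January 2023 to 21 March 2023, the stated rules do not make that a tolling event, so it is disregarded.
None of the other events listed affects the running of the period under the stated rules.

4 July 2028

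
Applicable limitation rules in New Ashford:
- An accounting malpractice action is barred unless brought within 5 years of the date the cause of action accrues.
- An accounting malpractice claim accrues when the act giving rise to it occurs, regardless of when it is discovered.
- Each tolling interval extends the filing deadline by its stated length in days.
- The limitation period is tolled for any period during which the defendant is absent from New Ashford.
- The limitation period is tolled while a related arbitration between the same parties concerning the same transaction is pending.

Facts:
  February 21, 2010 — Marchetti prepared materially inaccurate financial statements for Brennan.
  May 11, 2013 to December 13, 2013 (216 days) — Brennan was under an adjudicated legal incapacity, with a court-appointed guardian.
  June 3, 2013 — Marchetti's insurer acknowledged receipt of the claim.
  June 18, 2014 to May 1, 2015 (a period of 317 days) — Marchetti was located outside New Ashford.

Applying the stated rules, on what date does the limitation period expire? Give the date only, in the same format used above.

January 4, 2016

The limitation period began to run on February 21, 2010.
The untolled deadline — 5 years after February 21, 2010 — is February 21, 2015.
Because the defendant's absence from the jurisdiction ran from June 18, 2014 to May 1, 2015, the deadline is extended by 317 days to January 4, 2016.
Although the plaintiff's incapacity ran from May 11, 2013 to December 13, 2013, the stated rules do not make that a tolling event, so it is disregarded.
None of the other events listed affects the running of the period under the stated rules.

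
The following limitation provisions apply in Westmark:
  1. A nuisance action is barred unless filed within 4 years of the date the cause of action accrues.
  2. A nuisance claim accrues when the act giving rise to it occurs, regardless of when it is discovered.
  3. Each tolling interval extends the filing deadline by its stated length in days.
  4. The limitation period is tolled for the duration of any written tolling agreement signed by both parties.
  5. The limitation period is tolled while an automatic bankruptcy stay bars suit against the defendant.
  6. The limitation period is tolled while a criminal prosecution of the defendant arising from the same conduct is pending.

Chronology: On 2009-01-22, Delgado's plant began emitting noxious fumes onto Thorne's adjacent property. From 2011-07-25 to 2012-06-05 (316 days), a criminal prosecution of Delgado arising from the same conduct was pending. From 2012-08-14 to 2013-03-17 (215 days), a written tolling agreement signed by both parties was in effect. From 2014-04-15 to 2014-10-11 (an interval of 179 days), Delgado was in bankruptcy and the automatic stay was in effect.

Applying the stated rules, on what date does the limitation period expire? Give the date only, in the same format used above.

The cause of action accrued on 2009-01-22, the date of the act.
4 years from 2009-01-22 is 2013-01-22.
Because the pending criminal prosecution ran from 2011-07-25 to 2012-06-05, the deadline is extended by 316 days to 2013-12-04.
The written tolling agreement from 2012-08-14 to 2013-03-17 tolled the period for 215 days, extending the deadline to 2014-07-07.
Because the automatic bankruptcy stay ran from 2014-04-15 to 2014-10-11, the deadline is extended by 179 days to 2015-01-02.

2015-01-02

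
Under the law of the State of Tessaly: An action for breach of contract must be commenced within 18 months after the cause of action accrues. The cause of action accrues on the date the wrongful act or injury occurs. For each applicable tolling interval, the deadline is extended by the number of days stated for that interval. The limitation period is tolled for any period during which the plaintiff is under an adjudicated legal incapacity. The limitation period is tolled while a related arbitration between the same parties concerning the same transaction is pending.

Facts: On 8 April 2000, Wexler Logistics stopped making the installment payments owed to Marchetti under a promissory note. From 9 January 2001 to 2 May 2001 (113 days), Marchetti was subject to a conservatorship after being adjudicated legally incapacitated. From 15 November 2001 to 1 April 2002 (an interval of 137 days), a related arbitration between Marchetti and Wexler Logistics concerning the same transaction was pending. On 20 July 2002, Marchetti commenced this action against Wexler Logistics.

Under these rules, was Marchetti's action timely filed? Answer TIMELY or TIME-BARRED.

The limitation period began to run on 8 April 2000.
Adding the 18 months base period to 8 April 2000 gives a deadline of 8 October 2001, before any tolling.
Because the plaintiff's legal incapacity ran from 9 January 2001 to 2 May 2001, the deadline is extended by 113 days to 29 January 2002.
The period was tolled for 137 days by the pending related arbitration (15 November 2001 to 1 April 2002), pushing the deadline to 15 June 2002.
Marchetti filed on 20 July 2002, after the 15 June 2002 deadline, so the action is time-barred.

TIME-BARRED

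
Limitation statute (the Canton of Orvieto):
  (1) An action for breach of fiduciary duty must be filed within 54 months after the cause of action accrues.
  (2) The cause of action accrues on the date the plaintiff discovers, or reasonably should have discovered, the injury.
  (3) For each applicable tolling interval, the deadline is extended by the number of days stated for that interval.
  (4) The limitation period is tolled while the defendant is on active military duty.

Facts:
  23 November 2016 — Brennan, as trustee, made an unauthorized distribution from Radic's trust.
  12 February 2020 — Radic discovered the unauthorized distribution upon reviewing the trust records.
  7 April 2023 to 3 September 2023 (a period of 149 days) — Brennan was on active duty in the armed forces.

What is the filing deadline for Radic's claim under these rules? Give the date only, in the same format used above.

8 January 2025

Under the discovery rule, the claim accrued on 12 February 2020, when Radic discovered the injury — not on the 23 November 2016 date of the underlying act.
The untolled deadline — 54 months after 12 February 2020 — is 12 August 2024.
The defendant's active military service from 7 April 2023 to 3 September 2023 tolled the period for 149 days, extending the deadline to 8 January 2025.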